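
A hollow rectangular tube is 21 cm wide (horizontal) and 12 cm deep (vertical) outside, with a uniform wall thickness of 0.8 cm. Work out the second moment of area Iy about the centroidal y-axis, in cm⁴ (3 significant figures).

Decompose the section into non-overlapping parts with the origin at the bottom-left of its bounding rectangle.
Outer rectangle: 21 × 12, A = 252 cm², x = 10.5 cm, Ī = 9 261 cm⁴.
Inner void (subtracted): 19.4 × 10.4, A = 201.76 cm², x = 10.5 cm, Ī = 6327.9 cm⁴.
By symmetry the centroid is at mid-width, x̄ = 10.5 cm.
All pieces are centred on the centroidal y-axis, so I = ΣĪ (holes subtracted) = 2933.1 cm⁴.

Iy ≈ 2930 cm⁴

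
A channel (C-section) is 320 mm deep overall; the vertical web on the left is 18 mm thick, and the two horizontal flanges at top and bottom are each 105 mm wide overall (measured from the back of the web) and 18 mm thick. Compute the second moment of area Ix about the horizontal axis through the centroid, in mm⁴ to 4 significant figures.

Ix ≈ 1.206 × 10⁸ mm⁴

Break the section into simple shapes (no overlaps), measuring from the bottom-left corner of the bounding box.
Web: 18 × 320, A = 5 760 mm², y = 160 mm, Ī = 49 152 000 mm⁴.
Top flange (beyond web): 87 × 18, A = 1 566 mm², y = 311 mm, Ī = 42 282 mm⁴.
Bottom flange (beyond web): 87 × 18, A = 1 566 mm², y = 9 mm, Ī = 42 282 mm⁴.
By symmetry the centroid is at mid-height, ȳ = 160 mm.
Transfer each piece to the horizontal axis through the centroid using Ī + A·d² with d = y − 160:
  web: d = 0 mm → contributes +49 152 000 mm⁴
  top flange (beyond web): d = 151 mm → contributes +35 748 648 mm⁴
  bottom flange (beyond web): d = -151 mm → contributes +35 748 648 mm⁴
Total I = 120 649 296 mm⁴.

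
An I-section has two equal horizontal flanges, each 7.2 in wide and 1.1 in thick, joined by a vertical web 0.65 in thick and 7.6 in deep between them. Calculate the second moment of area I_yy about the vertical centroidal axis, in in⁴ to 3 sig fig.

Split into non-overlapping primitives; take the origin at the lower-left of the bounding box.
Bottom flange: 7.2 × 1.1, A = 7.92 in², x = 3.6 in, Ī = 34.214 in⁴.
Web: 0.65 × 7.6, A = 4.94 in², x = 3.6 in, Ī = 0.17393 in⁴.
Top flange: 7.2 × 1.1, A = 7.92 in², x = 3.6 in, Ī = 34.214 in⁴.
By symmetry the centroid is at mid-width, x̄ = 3.6 in.
All pieces are centred on the vertical centroidal axis, so I = ΣĪ = 68.603 in⁴.

I_yy ≈ 68.6 in⁴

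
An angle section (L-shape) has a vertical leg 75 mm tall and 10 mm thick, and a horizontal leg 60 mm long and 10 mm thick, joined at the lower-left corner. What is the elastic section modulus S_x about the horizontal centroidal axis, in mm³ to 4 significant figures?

Split into non-overlapping primitives; take the origin at the lower-left of the bounding box.
Vertical leg: 10 × 75, A = 750 mm², y = 37.5 mm, Ī = 351 563 mm⁴.
Horizontal leg (remainder): 50 × 10, A = 500 mm², y = 5 mm, Ī = 4166.67 mm⁴.
Centroid: ȳ = ΣA·y / ΣA = 24.5 mm.
Transfer each piece to the horizontal centroidal axis using Ī + A·d² with d = y − 24.5:
  vertical leg: d = 13 mm → contributes +478 313 mm⁴
  horizontal leg (remainder): d = -19.5 mm → contributes +194 292 mm⁴
Total I = 672 604 mm⁴.
Extreme fibre distance c = 50.5 mm; S = I/c = 13318.9 mm³.

S_x ≈ 1.332 × 10⁴ mm³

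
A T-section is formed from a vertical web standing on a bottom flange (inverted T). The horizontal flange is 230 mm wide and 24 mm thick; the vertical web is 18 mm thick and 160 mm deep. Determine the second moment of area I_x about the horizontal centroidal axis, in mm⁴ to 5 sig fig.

I_x ≈ 2.2428 × 10⁷ mm⁴

Treat the section as a set of non-overlapping primitives; coordinates are from the bounding-box lower-left.
Flange: 230 × 24, A = 5 520 mm², y = 12 mm, Ī = 264 960 mm⁴.
Web: 18 × 160, A = 2 880 mm², y = 104 mm, Ī = 6 144 000 mm⁴.
Centroid: ȳ = ΣA·y / ΣA = 43.54286 mm.
Transfer each piece to the horizontal centroidal axis using Ī + A·d² with d = y − 43.54286:
  flange: d = -31.54286 mm → contributes +5 757 094 mm⁴
  web: d = 60.45714 mm → contributes +16 670 590 mm⁴
Total I = 22 427 685 mm⁴.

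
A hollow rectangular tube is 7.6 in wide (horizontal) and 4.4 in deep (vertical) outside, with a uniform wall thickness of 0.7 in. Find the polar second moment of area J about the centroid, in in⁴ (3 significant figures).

Decompose the section into non-overlapping parts with the origin at the bottom-left of its bounding rectangle.
Outer rectangle: 7.6 × 4.4, A = 33.44 in², y = 2.2 in, Ī = 53.95 in⁴.
Inner void (subtracted): 6.2 × 3, A = 18.6 in², y = 2.2 in, Ī = 13.95 in⁴.
By symmetry the centroid is at mid-height, ȳ = 2.2 in.
All pieces are centred on the centroidal x-axis, so I = ΣĪ (holes subtracted) = 40 in⁴.
Repeating about the centroidal y-axis gives I_y = 101.38 in⁴.
Polar second moment: J = I_x + I_y = 141.38 in⁴.

J ≈ 141 in⁴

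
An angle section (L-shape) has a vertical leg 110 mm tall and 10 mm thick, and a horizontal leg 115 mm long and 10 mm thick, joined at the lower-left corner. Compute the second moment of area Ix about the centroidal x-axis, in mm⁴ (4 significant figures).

Decompose the section into non-overlapping parts with the origin at the bottom-left of its bounding rectangle.
Vertical leg: 10 × 110, A = 1 100 mm², y = 55 mm, Ī = 1 109 167 mm⁴.
Horizontal leg (remainder): 105 × 10, A = 1 050 mm², y = 5 mm, Ī = 8 750 mm⁴.
Centroid: ȳ = ΣA·y / ΣA = 30.5814 mm.
Transfer each piece to the centroidal x-axis using Ī + A·d² with d = y − 30.5814:
  vertical leg: d = 24.4186 mm → contributes +1 765 062 mm⁴
  horizontal leg (remainder): d = -25.5814 mm → contributes +695 878 mm⁴
Total I = 2 460 940 mm⁴.

Ix ≈ 2.461 × 10⁶ mm⁴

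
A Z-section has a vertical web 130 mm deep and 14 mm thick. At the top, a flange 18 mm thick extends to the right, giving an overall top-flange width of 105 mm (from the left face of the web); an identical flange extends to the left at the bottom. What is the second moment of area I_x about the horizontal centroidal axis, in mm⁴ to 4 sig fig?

Treat the section as a set of non-overlapping primitives; coordinates are from the bounding-box lower-left.
Web: 14 × 130, A = 1 820 mm², y = 65 mm, Ī = 2 563 167 mm⁴.
Top flange (beyond web): 91 × 18, A = 1 638 mm², y = 121 mm, Ī = 44 226 mm⁴.
Bottom flange (beyond web): 91 × 18, A = 1 638 mm², y = 9 mm, Ī = 44 226 mm⁴.
Centroid: ȳ = ΣA·y / ΣA = 65 mm.
Transfer each piece to the horizontal centroidal axis using Ī + A·d² with d = y − 65:
  web: d = 0 mm → contributes +2 563 167 mm⁴
  top flange (beyond web): d = 56 mm → contributes +5 180 994 mm⁴
  bottom flange (beyond web): d = -56 mm → contributes +5 180 994 mm⁴
Total I = 12 925 155 mm⁴.

I_x ≈ 1.293 × 10⁷ mm⁴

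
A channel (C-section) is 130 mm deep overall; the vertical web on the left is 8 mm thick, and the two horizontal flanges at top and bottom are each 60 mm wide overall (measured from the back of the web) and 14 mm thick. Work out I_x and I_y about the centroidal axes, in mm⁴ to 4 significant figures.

Treat the section as a set of non-overlapping primitives; coordinates are from the bounding-box lower-left.
Web: 8 × 130, A = 1 040 mm², y = 65 mm, Ī = 1 464 667 mm⁴.
Top flange (beyond web): 52 × 14, A = 728 mm², y = 123 mm, Ī = 11890.7 mm⁴.
Bottom flange (beyond web): 52 × 14, A = 728 mm², y = 7 mm, Ī = 11890.7 mm⁴.
By symmetry the centroid is at mid-height, ȳ = 65 mm.
Transfer each piece to the centroidal x-axis using Ī + A·d² with d = y − 65:
  web: d = 0 mm → contributes +1 464 667 mm⁴
  top flange (beyond web): d = 58 mm → contributes +2 460 883 mm⁴
  bottom flange (beyond web): d = -58 mm → contributes +2 460 883 mm⁴
Total I = 6 386 432 mm⁴.
For the y-axis: x̄ = 21.5 mm.
Repeating about the centroidal y-axis gives I_y = 879 632 mm⁴.

I_x ≈ 6.386 × 10⁶ mm⁴, I_y ≈ 8.796 × 10⁵ mm⁴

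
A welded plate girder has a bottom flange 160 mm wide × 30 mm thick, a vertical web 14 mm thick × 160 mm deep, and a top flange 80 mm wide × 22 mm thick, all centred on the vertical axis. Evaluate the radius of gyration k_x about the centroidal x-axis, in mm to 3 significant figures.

Treat the section as a set of non-overlapping primitives; coordinates are from the bounding-box lower-left.
Bottom plate: 160 × 30, A = 4 800 mm², y = 15 mm, Ī = 360 000 mm⁴.
Web plate: 14 × 160, A = 2 240 mm², y = 110 mm, Ī = 4 778 667 mm⁴.
Top plate: 80 × 22, A = 1 760 mm², y = 201 mm, Ī = 70 987 mm⁴.
Centroid: ȳ = ΣA·y / ΣA = 76.382 mm.
Transfer each piece to the centroidal x-axis using Ī + A·d² with d = y − 76.382:
  bottom plate: d = -61.382 mm → contributes +18 445 092 mm⁴
  web plate: d = 33.618 mm → contributes +7 310 275 mm⁴
  top plate: d = 124.62 mm → contributes +27 403 243 mm⁴
Total I = 53 158 610 mm⁴.
Radius of gyration: k = √(I/A) = √(53 158 610 / 8 800) = 77.722 mm.

k_x ≈ 77.7 mm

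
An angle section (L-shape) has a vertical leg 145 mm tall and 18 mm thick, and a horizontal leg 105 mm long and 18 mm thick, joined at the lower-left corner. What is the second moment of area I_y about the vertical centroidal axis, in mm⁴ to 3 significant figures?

Break the section into simple shapes (no overlaps), measuring from the bottom-left corner of the bounding box.
Vertical leg: 18 × 145, A = 2 610 mm², x = 9 mm, Ī = 70 470 mm⁴.
Horizontal leg (remainder): 87 × 18, A = 1 566 mm², x = 61.5 mm, Ī = 987 755 mm⁴.
Centroid: x̄ = ΣA·x / ΣA = 28.688 mm.
Transfer each piece to the vertical centroidal axis using Ī + A·d² with d = x − 28.688:
  vertical leg: d = -19.688 mm → contributes +1 082 100 mm⁴
  horizontal leg (remainder): d = 32.813 mm → contributes +2 673 804 mm⁴
Total I = 3 755 904 mm⁴.

I_y ≈ 3.76 × 10⁶ mm⁴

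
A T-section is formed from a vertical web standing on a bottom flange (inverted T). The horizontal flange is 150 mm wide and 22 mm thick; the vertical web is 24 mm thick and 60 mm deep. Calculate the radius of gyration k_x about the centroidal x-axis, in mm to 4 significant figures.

k_x ≈ 21.79 mm

Break the section into simple shapes (no overlaps), measuring from the bottom-left corner of the bounding box.
Flange: 150 × 22, A = 3 300 mm², y = 11 mm, Ī = 133 100 mm⁴.
Web: 24 × 60, A = 1 440 mm², y = 52 mm, Ī = 432 000 mm⁴.
Centroid: ȳ = ΣA·y / ΣA = 23.4557 mm.
Transfer each piece to the centroidal x-axis using Ī + A·d² with d = y − 23.4557:
  flange: d = -12.4557 mm → contributes +645 076 mm⁴
  web: d = 28.5443 mm → contributes +1 605 279 mm⁴
Total I = 2 250 356 mm⁴.
Radius of gyration: k = √(I/A) = √(2 250 356 / 4 740) = 21.789 mm.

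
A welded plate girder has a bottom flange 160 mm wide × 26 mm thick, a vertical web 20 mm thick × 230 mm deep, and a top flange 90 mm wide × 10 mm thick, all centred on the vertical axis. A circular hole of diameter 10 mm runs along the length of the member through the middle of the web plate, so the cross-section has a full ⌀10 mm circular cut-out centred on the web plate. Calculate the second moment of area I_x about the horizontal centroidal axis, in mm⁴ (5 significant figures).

I_x ≈ 8.2832 × 10⁷ mm⁴

Decompose the section into non-overlapping parts with the origin at the bottom-left of its bounding rectangle.
Bottom plate: 160 × 26, A = 4 160 mm², y = 13 mm, Ī = 234346.7 mm⁴.
Web plate: 20 × 230, A = 4 600 mm², y = 141 mm, Ī = 20 278 333 mm⁴.
Top plate: 90 × 10, A = 900 mm², y = 261 mm, Ī = 7 500 mm⁴.
Hole (subtracted): ⌀10, A = 78.53982 mm², y = 141 mm, Ī = 490.8739 mm⁴.
Centroid: ȳ = ΣA·y / ΣA = 96.69778 mm.
Transfer each piece to the horizontal centroidal axis using Ī + A·d² with d = y − 96.69778:
  bottom plate: d = -83.69778 mm → contributes +29 376 468 mm⁴
  web plate: d = 44.30222 mm → contributes +29 306 694 mm⁴
  top plate: d = 164.3022 mm → contributes +24 303 199 mm⁴
  hole: d = 44.30222 mm → contributes −154 640 mm⁴
Total I = 82 831 721 mm⁴.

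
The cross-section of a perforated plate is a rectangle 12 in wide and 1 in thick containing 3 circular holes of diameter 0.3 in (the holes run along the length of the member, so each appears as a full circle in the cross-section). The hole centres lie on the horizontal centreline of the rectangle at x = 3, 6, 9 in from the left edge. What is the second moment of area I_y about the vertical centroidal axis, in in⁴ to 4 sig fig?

Split into non-overlapping primitives; take the origin at the lower-left of the bounding box.
Plate: 12 × 1, A = 12 in², x = 6 in, Ī = 144 in⁴.
Hole 1 (subtracted): ⌀0.3, A = 0.0706858 in², x = 3 in, Ī = 0.000397608 in⁴.
Hole 2 (subtracted): ⌀0.3, A = 0.0706858 in², x = 6 in, Ī = 0.000397608 in⁴.
Hole 3 (subtracted): ⌀0.3, A = 0.0706858 in², x = 9 in, Ī = 0.000397608 in⁴.
By symmetry the centroid is at mid-width, x̄ = 6 in.
Transfer each piece to the vertical centroidal axis using Ī + A·d² with d = x − 6:
  plate: d = 0 in → contributes +144 in⁴
  hole 1: d = -3 in → contributes −0.63657 in⁴
  hole 2: d = 0 in → contributes −0.000397608 in⁴
  hole 3: d = 3 in → contributes −0.63657 in⁴
Total I = 142.726 in⁴.

I_y ≈ 142.7 in⁴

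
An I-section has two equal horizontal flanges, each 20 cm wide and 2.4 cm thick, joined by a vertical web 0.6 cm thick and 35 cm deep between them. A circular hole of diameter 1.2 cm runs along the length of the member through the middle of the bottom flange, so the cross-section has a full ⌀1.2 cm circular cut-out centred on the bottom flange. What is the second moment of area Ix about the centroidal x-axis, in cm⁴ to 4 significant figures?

Ix ≈ 3.536 × 10⁴ cm⁴

Decompose the section into non-overlapping parts with the origin at the bottom-left of its bounding rectangle.
Bottom flange: 20 × 2.4, A = 48 cm², y = 1.2 cm, Ī = 23.04 cm⁴.
Web: 0.6 × 35, A = 21 cm², y = 19.9 cm, Ī = 2143.75 cm⁴.
Top flange: 20 × 2.4, A = 48 cm², y = 38.6 cm, Ī = 23.04 cm⁴.
Hole (subtracted): ⌀1.2, A = 1.13097 cm², y = 1.2 cm, Ī = 0.101788 cm⁴.
Centroid: ȳ = ΣA·y / ΣA = 20.0825 cm.
Transfer each piece to the centroidal x-axis using Ī + A·d² with d = y − 20.0825:
  bottom flange: d = -18.8825 cm → contributes +17137.4 cm⁴
  web: d = -0.182527 cm → contributes +2144.45 cm⁴
  top flange: d = 18.5175 cm → contributes +16482.1 cm⁴
  hole: d = -18.8825 cm → contributes −403.35 cm⁴
Total I = 35360.6 cm⁴.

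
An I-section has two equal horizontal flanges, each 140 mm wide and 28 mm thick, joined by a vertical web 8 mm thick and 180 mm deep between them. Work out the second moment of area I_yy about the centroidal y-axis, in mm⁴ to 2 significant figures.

I_yy ≈ 1.3 × 10⁷ mm⁴

Break the section into simple shapes (no overlaps), measuring from the bottom-left corner of the bounding box.
Bottom flange: 140 × 28, A = 3 920 mm², x = 70 mm, Ī = 6 402 667 mm⁴.
Web: 8 × 180, A = 1 440 mm², x = 70 mm, Ī = 7 680 mm⁴.
Top flange: 140 × 28, A = 3 920 mm², x = 70 mm, Ī = 6 402 667 mm⁴.
By symmetry the centroid is at mid-width, x̄ = 70 mm.
All pieces are centred on the centroidal y-axis, so I = ΣĪ = 12 813 013 mm⁴.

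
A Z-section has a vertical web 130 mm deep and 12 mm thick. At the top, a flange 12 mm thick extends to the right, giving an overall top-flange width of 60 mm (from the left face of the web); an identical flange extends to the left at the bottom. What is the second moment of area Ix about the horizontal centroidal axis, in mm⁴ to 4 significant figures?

Ix ≈ 6.221 × 10⁶ mm⁴

Break the section into simple shapes (no overlaps), measuring from the bottom-left corner of the bounding box.
Web: 12 × 130, A = 1 560 mm², y = 65 mm, Ī = 2 197 000 mm⁴.
Top flange (beyond web): 48 × 12, A = 576 mm², y = 124 mm, Ī = 6 912 mm⁴.
Bottom flange (beyond web): 48 × 12, A = 576 mm², y = 6 mm, Ī = 6 912 mm⁴.
Centroid: ȳ = ΣA·y / ΣA = 65 mm.
Transfer each piece to the horizontal centroidal axis using Ī + A·d² with d = y − 65:
  web: d = 0 mm → contributes +2 197 000 mm⁴
  top flange (beyond web): d = 59 mm → contributes +2 011 968 mm⁴
  bottom flange (beyond web): d = -59 mm → contributes +2 011 968 mm⁴
Total I = 6 220 936 mm⁴.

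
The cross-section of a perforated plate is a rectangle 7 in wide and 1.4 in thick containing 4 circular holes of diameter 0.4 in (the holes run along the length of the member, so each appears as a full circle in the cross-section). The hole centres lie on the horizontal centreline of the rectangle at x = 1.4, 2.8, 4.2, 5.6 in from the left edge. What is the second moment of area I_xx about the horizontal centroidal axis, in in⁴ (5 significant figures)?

Decompose the section into non-overlapping parts with the origin at the bottom-left of its bounding rectangle.
Plate: 7 × 1.4, A = 9.8 in², y = 0.7 in, Ī = 1.600667 in⁴.
Hole 1 (subtracted): ⌀0.4, A = 0.1256637 in², y = 0.7 in, Ī = 0.001256637 in⁴.
Hole 2 (subtracted): ⌀0.4, A = 0.1256637 in², y = 0.7 in, Ī = 0.001256637 in⁴.
Hole 3 (subtracted): ⌀0.4, A = 0.1256637 in², y = 0.7 in, Ī = 0.001256637 in⁴.
Hole 4 (subtracted): ⌀0.4, A = 0.1256637 in², y = 0.7 in, Ī = 0.001256637 in⁴.
By symmetry the centroid is at mid-height, ȳ = 0.7 in.
All pieces are centred on the horizontal centroidal axis, so I = ΣĪ (holes subtracted) = 1.59564 in⁴.

I_xx ≈ 1.5956 in⁴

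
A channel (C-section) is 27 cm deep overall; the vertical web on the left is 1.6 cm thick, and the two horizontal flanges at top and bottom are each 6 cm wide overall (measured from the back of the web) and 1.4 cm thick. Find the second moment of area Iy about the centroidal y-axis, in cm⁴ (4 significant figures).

Treat the section as a set of non-overlapping primitives; coordinates are from the bounding-box lower-left.
Web: 1.6 × 27, A = 43.2 cm², x = 0.8 cm, Ī = 9.216 cm⁴.
Top flange (beyond web): 4.4 × 1.4, A = 6.16 cm², x = 3.8 cm, Ī = 9.93813 cm⁴.
Bottom flange (beyond web): 4.4 × 1.4, A = 6.16 cm², x = 3.8 cm, Ī = 9.93813 cm⁴.
Centroid: x̄ = ΣA·x / ΣA = 1.46571 cm.
Transfer each piece to the centroidal y-axis using Ī + A·d² with d = x − 1.46571:
  web: d = -0.665706 cm → contributes +28.3607 cm⁴
  top flange (beyond web): d = 2.33429 cm → contributes +43.5035 cm⁴
  bottom flange (beyond web): d = 2.33429 cm → contributes +43.5035 cm⁴
Total I = 115.368 cm⁴.

Iy ≈ 115.4 cm⁴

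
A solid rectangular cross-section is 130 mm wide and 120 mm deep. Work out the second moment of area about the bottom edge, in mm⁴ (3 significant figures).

The section: 130 × 120, A = 15 600 mm², y = 60 mm, Ī = 18 720 000 mm⁴.
Transfer it to the bottom edge using Ī + A·d² with d = y − 0:
  the section: d = 60 mm → contributes +74 880 000 mm⁴
Total I = 74 880 000 mm⁴.

I_base ≈ 7.49 × 10⁷ mm⁴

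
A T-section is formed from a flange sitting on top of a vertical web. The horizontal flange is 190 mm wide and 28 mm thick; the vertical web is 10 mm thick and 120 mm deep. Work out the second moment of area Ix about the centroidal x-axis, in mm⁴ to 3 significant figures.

Ix ≈ 7.15 × 10⁶ mm⁴

Split into non-overlapping primitives; take the origin at the lower-left of the bounding box.
Flange: 190 × 28, A = 5 320 mm², y = 134 mm, Ī = 347 573 mm⁴.
Web: 10 × 120, A = 1 200 mm², y = 60 mm, Ī = 1 440 000 mm⁴.
Centroid: ȳ = ΣA·y / ΣA = 120.38 mm.
Transfer each piece to the centroidal x-axis using Ī + A·d² with d = y − 120.38:
  flange: d = 13.62 mm → contributes +1 334 403 mm⁴
  web: d = -60.38 mm → contributes +5 814 947 mm⁴
Total I = 7 149 350 mm⁴.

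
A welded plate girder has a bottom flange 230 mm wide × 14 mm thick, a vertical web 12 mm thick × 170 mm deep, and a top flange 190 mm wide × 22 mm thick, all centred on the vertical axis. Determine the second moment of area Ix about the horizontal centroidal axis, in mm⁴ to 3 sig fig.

Break the section into simple shapes (no overlaps), measuring from the bottom-left corner of the bounding box.
Bottom plate: 230 × 14, A = 3 220 mm², y = 7 mm, Ī = 52 593 mm⁴.
Web plate: 12 × 170, A = 2 040 mm², y = 99 mm, Ī = 4 913 000 mm⁴.
Top plate: 190 × 22, A = 4 180 mm², y = 195 mm, Ī = 168 593 mm⁴.
Centroid: ȳ = ΣA·y / ΣA = 110.13 mm.
Transfer each piece to the horizontal centroidal axis using Ī + A·d² with d = y − 110.13:
  bottom plate: d = -103.13 mm → contributes +34 297 946 mm⁴
  web plate: d = -11.127 mm → contributes +5 165 578 mm⁴
  top plate: d = 84.873 mm → contributes +30 278 830 mm⁴
Total I = 69 742 354 mm⁴.

Ix ≈ 6.97 × 10⁷ mm⁴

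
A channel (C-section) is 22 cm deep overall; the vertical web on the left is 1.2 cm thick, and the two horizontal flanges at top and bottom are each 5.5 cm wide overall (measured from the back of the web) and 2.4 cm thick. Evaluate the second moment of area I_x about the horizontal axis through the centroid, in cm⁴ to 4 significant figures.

I_x ≈ 3057 cm⁴

Treat the section as a set of non-overlapping primitives; coordinates are from the bounding-box lower-left.
Web: 1.2 × 22, A = 26.4 cm², y = 11 cm, Ī = 1064.8 cm⁴.
Top flange (beyond web): 4.3 × 2.4, A = 10.32 cm², y = 20.8 cm, Ī = 4.9536 cm⁴.
Bottom flange (beyond web): 4.3 × 2.4, A = 10.32 cm², y = 1.2 cm, Ī = 4.9536 cm⁴.
By symmetry the centroid is at mid-height, ȳ = 11 cm.
Transfer each piece to the horizontal axis through the centroid using Ī + A·d² with d = y − 11:
  web: d = 0 cm → contributes +1064.8 cm⁴
  top flange (beyond web): d = 9.8 cm → contributes +996.086 cm⁴
  bottom flange (beyond web): d = -9.8 cm → contributes +996.086 cm⁴
Total I = 3056.97 cm⁴.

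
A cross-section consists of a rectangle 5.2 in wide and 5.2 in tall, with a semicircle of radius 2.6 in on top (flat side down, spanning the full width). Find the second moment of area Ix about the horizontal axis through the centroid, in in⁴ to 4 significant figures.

Split into non-overlapping primitives; take the origin at the lower-left of the bounding box.
Rectangular body: 5.2 × 5.2, A = 27.04 in², y = 2.6 in, Ī = 60.9301 in⁴.
Semicircular cap: semicircle r = 2.6, A = 10.6186 in², y = 6.30347 in, Ī = 5.01563 in⁴.
Centroid: ȳ = ΣA·y / ΣA = 3.64427 in.
Transfer each piece to the horizontal axis through the centroid using Ī + A·d² with d = y − 3.64427:
  rectangular body: d = -1.04427 in → contributes +90.4171 in⁴
  semicircular cap: d = 2.65921 in → contributes +80.1037 in⁴
Total I = 170.521 in⁴.

Ix ≈ 170.5 in⁴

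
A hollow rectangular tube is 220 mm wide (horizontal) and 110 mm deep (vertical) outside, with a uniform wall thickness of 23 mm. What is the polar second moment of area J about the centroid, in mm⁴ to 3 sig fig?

Break the section into simple shapes (no overlaps), measuring from the bottom-left corner of the bounding box.
Outer rectangle: 220 × 110, A = 24 200 mm², y = 55 mm, Ī = 24 401 667 mm⁴.
Inner void (subtracted): 174 × 64, A = 11 136 mm², y = 55 mm, Ī = 3 801 088 mm⁴.
By symmetry the centroid is at mid-height, ȳ = 55 mm.
All pieces are centred on the centroidal x-axis, so I = ΣĪ (holes subtracted) = 20 600 579 mm⁴.
Repeating about the centroidal y-axis gives I_y = 69 510 539 mm⁴.
Polar second moment: J = I_x + I_y = 90 111 117 mm⁴.

J ≈ 9.01 × 10⁷ mm⁴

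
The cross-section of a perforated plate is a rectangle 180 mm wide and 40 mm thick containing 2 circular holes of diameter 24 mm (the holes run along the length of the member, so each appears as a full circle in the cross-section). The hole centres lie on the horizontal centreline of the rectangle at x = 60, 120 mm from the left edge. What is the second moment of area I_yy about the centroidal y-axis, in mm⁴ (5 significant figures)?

Split into non-overlapping primitives; take the origin at the lower-left of the bounding box.
Plate: 180 × 40, A = 7 200 mm², x = 90 mm, Ī = 19 440 000 mm⁴.
Hole 1 (subtracted): ⌀24, A = 452.3893 mm², x = 60 mm, Ī = 16286.02 mm⁴.
Hole 2 (subtracted): ⌀24, A = 452.3893 mm², x = 120 mm, Ī = 16286.02 mm⁴.
By symmetry the centroid is at mid-width, x̄ = 90 mm.
Transfer each piece to the centroidal y-axis using Ī + A·d² with d = x − 90:
  plate: d = 0 mm → contributes +19 440 000 mm⁴
  hole 1: d = -30 mm → contributes −423436.4 mm⁴
  hole 2: d = 30 mm → contributes −423436.4 mm⁴
Total I = 18 593 127 mm⁴.

I_yy ≈ 1.8593 × 10⁷ mm⁴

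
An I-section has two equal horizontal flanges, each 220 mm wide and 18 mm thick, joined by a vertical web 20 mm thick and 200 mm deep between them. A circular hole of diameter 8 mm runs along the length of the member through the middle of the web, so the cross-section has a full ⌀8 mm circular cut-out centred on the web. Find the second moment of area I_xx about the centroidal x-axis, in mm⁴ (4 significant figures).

Split into non-overlapping primitives; take the origin at the lower-left of the bounding box.
Bottom flange: 220 × 18, A = 3 960 mm², y = 9 mm, Ī = 106 920 mm⁴.
Web: 20 × 200, A = 4 000 mm², y = 118 mm, Ī = 13 333 333 mm⁴.
Top flange: 220 × 18, A = 3 960 mm², y = 227 mm, Ī = 106 920 mm⁴.
Hole (subtracted): ⌀8, A = 50.2655 mm², y = 118 mm, Ī = 201.062 mm⁴.
By symmetry the centroid is at mid-height, ȳ = 118 mm.
Transfer each piece to the centroidal x-axis using Ī + A·d² with d = y − 118:
  bottom flange: d = -109 mm → contributes +47 155 680 mm⁴
  web: d = 0 mm → contributes +13 333 333 mm⁴
  top flange: d = 109 mm → contributes +47 155 680 mm⁴
  hole: d = 0 mm → contributes −201.062 mm⁴
Total I = 107 644 492 mm⁴.

I_xx ≈ 1.076 × 10⁸ mm⁴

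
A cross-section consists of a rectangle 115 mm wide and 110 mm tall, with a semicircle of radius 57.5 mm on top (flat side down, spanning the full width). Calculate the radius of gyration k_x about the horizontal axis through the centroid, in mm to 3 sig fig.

Decompose the section into non-overlapping parts with the origin at the bottom-left of its bounding rectangle.
Rectangular body: 115 × 110, A = 12 650 mm², y = 55 mm, Ī = 12 755 417 mm⁴.
Semicircular cap: semicircle r = 57.5, A = 5193.4 mm², y = 134.4 mm, Ī = 1 199 785 mm⁴.
Centroid: ȳ = ΣA·y / ΣA = 78.111 mm.
Transfer each piece to the horizontal axis through the centroid using Ī + A·d² with d = y − 78.111:
  rectangular body: d = -23.111 mm → contributes +19 511 988 mm⁴
  semicircular cap: d = 56.293 mm → contributes +17 657 188 mm⁴
Total I = 37 169 176 mm⁴.
Radius of gyration: k = √(I/A) = √(37 169 176 / 17 843) = 45.641 mm.

k_x ≈ 45.6 mm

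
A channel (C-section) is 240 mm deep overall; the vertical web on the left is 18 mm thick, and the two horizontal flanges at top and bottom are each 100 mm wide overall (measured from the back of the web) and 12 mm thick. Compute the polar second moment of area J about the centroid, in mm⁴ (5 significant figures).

Decompose the section into non-overlapping parts with the origin at the bottom-left of its bounding rectangle.
Web: 18 × 240, A = 4 320 mm², y = 120 mm, Ī = 20 736 000 mm⁴.
Top flange (beyond web): 82 × 12, A = 984 mm², y = 234 mm, Ī = 11 808 mm⁴.
Bottom flange (beyond web): 82 × 12, A = 984 mm², y = 6 mm, Ī = 11 808 mm⁴.
By symmetry the centroid is at mid-height, ȳ = 120 mm.
Transfer each piece to the centroidal x-axis using Ī + A·d² with d = y − 120:
  web: d = 0 mm → contributes +20 736 000 mm⁴
  top flange (beyond web): d = 114 mm → contributes +12 799 872 mm⁴
  bottom flange (beyond web): d = -114 mm → contributes +12 799 872 mm⁴
Total I = 46 335 744 mm⁴.
For the y-axis: x̄ = 24.64885 mm.
Repeating about the centroidal y-axis gives I_y = 4 599 529 mm⁴.
Polar second moment: J = I_x + I_y = 50 935 273 mm⁴.

J ≈ 5.0935 × 10⁷ mm⁴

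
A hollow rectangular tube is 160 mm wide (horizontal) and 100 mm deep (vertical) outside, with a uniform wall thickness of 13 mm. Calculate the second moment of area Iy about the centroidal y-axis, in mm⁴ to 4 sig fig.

Iy ≈ 1.930 × 10⁷ mm⁴

Break the section into simple shapes (no overlaps), measuring from the bottom-left corner of the bounding box.
Outer rectangle: 160 × 100, A = 16 000 mm², x = 80 mm, Ī = 34 133 333 mm⁴.
Inner void (subtracted): 134 × 74, A = 9 916 mm², x = 80 mm, Ī = 14 837 641 mm⁴.
By symmetry the centroid is at mid-width, x̄ = 80 mm.
All pieces are centred on the centroidal y-axis, so I = ΣĪ (holes subtracted) = 19 295 692 mm⁴.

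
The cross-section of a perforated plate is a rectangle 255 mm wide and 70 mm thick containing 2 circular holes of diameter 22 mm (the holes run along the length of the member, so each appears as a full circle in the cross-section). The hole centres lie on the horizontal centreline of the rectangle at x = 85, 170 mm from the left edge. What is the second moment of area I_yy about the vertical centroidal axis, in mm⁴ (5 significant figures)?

I_yy ≈ 9.5328 × 10⁷ mm⁴

Treat the section as a set of non-overlapping primitives; coordinates are from the bounding-box lower-left.
Plate: 255 × 70, A = 17 850 mm², x = 127.5 mm, Ī = 96 724 688 mm⁴.
Hole 1 (subtracted): ⌀22, A = 380.1327 mm², x = 85 mm, Ī = 11499.01 mm⁴.
Hole 2 (subtracted): ⌀22, A = 380.1327 mm², x = 170 mm, Ī = 11499.01 mm⁴.
By symmetry the centroid is at mid-width, x̄ = 127.5 mm.
Transfer each piece to the vertical centroidal axis using Ī + A·d² with d = x − 127.5:
  plate: d = 0 mm → contributes +96 724 688 mm⁴
  hole 1: d = -42.5 mm → contributes −698113.7 mm⁴
  hole 2: d = 42.5 mm → contributes −698113.7 mm⁴
Total I = 95 328 460 mm⁴.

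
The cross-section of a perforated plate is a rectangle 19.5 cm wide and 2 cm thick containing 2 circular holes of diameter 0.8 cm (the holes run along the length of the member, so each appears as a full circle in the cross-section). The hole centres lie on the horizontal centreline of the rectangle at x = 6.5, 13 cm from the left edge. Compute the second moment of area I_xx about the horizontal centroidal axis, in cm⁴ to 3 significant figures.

Split into non-overlapping primitives; take the origin at the lower-left of the bounding box.
Plate: 19.5 × 2, A = 39 cm², y = 1 cm, Ī = 13 cm⁴.
Hole 1 (subtracted): ⌀0.8, A = 0.50265 cm², y = 1 cm, Ī = 0.020106 cm⁴.
Hole 2 (subtracted): ⌀0.8, A = 0.50265 cm², y = 1 cm, Ī = 0.020106 cm⁴.
By symmetry the centroid is at mid-height, ȳ = 1 cm.
All pieces are centred on the horizontal centroidal axis, so I = ΣĪ (holes subtracted) = 12.96 cm⁴.

I_xx ≈ 13.0 cm⁴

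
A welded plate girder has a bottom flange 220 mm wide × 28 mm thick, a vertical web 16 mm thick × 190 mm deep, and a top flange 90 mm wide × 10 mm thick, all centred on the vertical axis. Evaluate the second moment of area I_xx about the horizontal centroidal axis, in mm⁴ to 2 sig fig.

I_xx ≈ 5.8 × 10⁷ mm⁴

Decompose the section into non-overlapping parts with the origin at the bottom-left of its bounding rectangle.
Bottom plate: 220 × 28, A = 6 160 mm², y = 14 mm, Ī = 402 453 mm⁴.
Web plate: 16 × 190, A = 3 040 mm², y = 123 mm, Ī = 9 145 333 mm⁴.
Top plate: 90 × 10, A = 900 mm², y = 223 mm, Ī = 7 500 mm⁴.
Centroid: ȳ = ΣA·y / ΣA = 65.43 mm.
Transfer each piece to the horizontal centroidal axis using Ī + A·d² with d = y − 65.43:
  bottom plate: d = -51.43 mm → contributes +16 696 996 mm⁴
  web plate: d = 57.57 mm → contributes +19 220 231 mm⁴
  top plate: d = 157.6 mm → contributes +22 352 497 mm⁴
Total I = 58 269 725 mm⁴.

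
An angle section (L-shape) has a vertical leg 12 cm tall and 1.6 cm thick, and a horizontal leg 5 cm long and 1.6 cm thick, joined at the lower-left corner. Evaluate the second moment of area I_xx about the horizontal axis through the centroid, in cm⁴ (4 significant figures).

Break the section into simple shapes (no overlaps), measuring from the bottom-left corner of the bounding box.
Vertical leg: 1.6 × 12, A = 19.2 cm², y = 6 cm, Ī = 230.4 cm⁴.
Horizontal leg (remainder): 3.4 × 1.6, A = 5.44 cm², y = 0.8 cm, Ī = 1.16053 cm⁴.
Centroid: ȳ = ΣA·y / ΣA = 4.85195 cm.
Transfer each piece to the horizontal axis through the centroid using Ī + A·d² with d = y − 4.85195:
  vertical leg: d = 1.14805 cm → contributes +255.706 cm⁴
  horizontal leg (remainder): d = -4.05195 cm → contributes +90.476 cm⁴
Total I = 346.182 cm⁴.

I_xx ≈ 346.2 cm⁴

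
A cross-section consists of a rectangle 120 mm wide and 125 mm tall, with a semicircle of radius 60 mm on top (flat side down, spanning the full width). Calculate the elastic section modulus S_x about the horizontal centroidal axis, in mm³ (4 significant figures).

Split into non-overlapping primitives; take the origin at the lower-left of the bounding box.
Rectangular body: 120 × 125, A = 15 000 mm², y = 62.5 mm, Ī = 19 531 250 mm⁴.
Semicircular cap: semicircle r = 60, A = 5654.87 mm², y = 150.465 mm, Ī = 1 422 450 mm⁴.
Centroid: ȳ = ΣA·y / ΣA = 86.5829 mm.
Transfer each piece to the horizontal centroidal axis using Ī + A·d² with d = y − 86.5829:
  rectangular body: d = -24.0829 mm → contributes +28 231 044 mm⁴
  semicircular cap: d = 63.8819 mm → contributes +24 499 370 mm⁴
Total I = 52 730 414 mm⁴.
Extreme fibre distance c = 98.4171 mm; S = I/c = 535 785 mm³.

S_x ≈ 5.358 × 10⁵ mm³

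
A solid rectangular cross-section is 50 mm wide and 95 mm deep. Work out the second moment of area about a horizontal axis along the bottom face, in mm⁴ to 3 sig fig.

I_base ≈ 1.43 × 10⁷ mm⁴

The section: 50 × 95, A = 4 750 mm², y = 47.5 mm, Ī = 3 572 396 mm⁴.
Transfer it to the bottom edge using Ī + A·d² with d = y − 0:
  the section: d = 47.5 mm → contributes +14 289 583 mm⁴
Total I = 14 289 583 mm⁴.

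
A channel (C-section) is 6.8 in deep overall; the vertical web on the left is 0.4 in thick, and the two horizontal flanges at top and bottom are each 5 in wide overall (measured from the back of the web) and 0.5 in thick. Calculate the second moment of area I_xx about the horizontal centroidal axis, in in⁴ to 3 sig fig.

Treat the section as a set of non-overlapping primitives; coordinates are from the bounding-box lower-left.
Web: 0.4 × 6.8, A = 2.72 in², y = 3.4 in, Ī = 10.481 in⁴.
Top flange (beyond web): 4.6 × 0.5, A = 2.3 in², y = 6.55 in, Ī = 0.047917 in⁴.
Bottom flange (beyond web): 4.6 × 0.5, A = 2.3 in², y = 0.25 in, Ī = 0.047917 in⁴.
By symmetry the centroid is at mid-height, ȳ = 3.4 in.
Transfer each piece to the horizontal centroidal axis using Ī + A·d² with d = y − 3.4:
  web: d = 0 in → contributes +10.481 in⁴
  top flange (beyond web): d = 3.15 in → contributes +22.87 in⁴
  bottom flange (beyond web): d = -3.15 in → contributes +22.87 in⁴
Total I = 56.22 in⁴.

I_xx ≈ 56.2 in⁴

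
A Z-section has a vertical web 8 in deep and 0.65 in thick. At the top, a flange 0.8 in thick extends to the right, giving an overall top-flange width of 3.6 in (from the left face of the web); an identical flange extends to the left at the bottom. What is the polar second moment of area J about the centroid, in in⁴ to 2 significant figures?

Break the section into simple shapes (no overlaps), measuring from the bottom-left corner of the bounding box.
Web: 0.65 × 8, A = 5.2 in², y = 4 in, Ī = 27.73 in⁴.
Top flange (beyond web): 2.95 × 0.8, A = 2.36 in², y = 7.6 in, Ī = 0.1259 in⁴.
Bottom flange (beyond web): 2.95 × 0.8, A = 2.36 in², y = 0.4 in, Ī = 0.1259 in⁴.
Centroid: ȳ = ΣA·y / ΣA = 4 in.
Transfer each piece to the centroidal x-axis using Ī + A·d² with d = y − 4:
  web: d = 0 in → contributes +27.73 in⁴
  top flange (beyond web): d = 3.6 in → contributes +30.71 in⁴
  bottom flange (beyond web): d = -3.6 in → contributes +30.71 in⁴
Total I = 89.16 in⁴.
For the y-axis: x̄ = 3.275 in.
Repeating about the centroidal y-axis gives I_y = 18.9 in⁴.
Polar second moment: J = I_x + I_y = 108.1 in⁴.

J ≈ 110 in⁴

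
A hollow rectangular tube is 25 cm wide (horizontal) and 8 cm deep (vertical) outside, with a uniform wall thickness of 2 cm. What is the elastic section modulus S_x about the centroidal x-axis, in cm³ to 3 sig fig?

S_x ≈ 239 cm³

Treat the section as a set of non-overlapping primitives; coordinates are from the bounding-box lower-left.
Outer rectangle: 25 × 8, A = 200 cm², y = 4 cm, Ī = 1066.7 cm⁴.
Inner void (subtracted): 21 × 4, A = 84 cm², y = 4 cm, Ī = 112 cm⁴.
By symmetry the centroid is at mid-height, ȳ = 4 cm.
All pieces are centred on the centroidal x-axis, so I = ΣĪ (holes subtracted) = 954.67 cm⁴.
Extreme fibre distance c = 4 cm; S = I/c = 238.67 cm³.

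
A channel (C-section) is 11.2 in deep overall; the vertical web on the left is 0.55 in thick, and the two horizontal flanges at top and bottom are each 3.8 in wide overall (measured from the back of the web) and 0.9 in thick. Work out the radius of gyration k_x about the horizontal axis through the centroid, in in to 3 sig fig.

Break the section into simple shapes (no overlaps), measuring from the bottom-left corner of the bounding box.
Web: 0.55 × 11.2, A = 6.16 in², y = 5.6 in, Ī = 64.393 in⁴.
Top flange (beyond web): 3.25 × 0.9, A = 2.925 in², y = 10.75 in, Ī = 0.19744 in⁴.
Bottom flange (beyond web): 3.25 × 0.9, A = 2.925 in², y = 0.45 in, Ī = 0.19744 in⁴.
By symmetry the centroid is at mid-height, ȳ = 5.6 in.
Transfer each piece to the horizontal axis through the centroid using Ī + A·d² with d = y − 5.6:
  web: d = 0 in → contributes +64.393 in⁴
  top flange (beyond web): d = 5.15 in → contributes +77.776 in⁴
  bottom flange (beyond web): d = -5.15 in → contributes +77.776 in⁴
Total I = 219.94 in⁴.
Radius of gyration: k = √(I/A) = √(219.94 / 12.01) = 4.2794 in.

k_x ≈ 4.28 in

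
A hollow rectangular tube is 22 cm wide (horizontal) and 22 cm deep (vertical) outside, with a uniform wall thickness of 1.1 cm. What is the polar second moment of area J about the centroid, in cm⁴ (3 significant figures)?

Break the section into simple shapes (no overlaps), measuring from the bottom-left corner of the bounding box.
Outer rectangle: 22 × 22, A = 484 cm², y = 11 cm, Ī = 19 521 cm⁴.
Inner void (subtracted): 19.8 × 19.8, A = 392.04 cm², y = 11 cm, Ī = 12 808 cm⁴.
By symmetry the centroid is at mid-height, ȳ = 11 cm.
All pieces are centred on the centroidal x-axis, so I = ΣĪ (holes subtracted) = 6713.4 cm⁴.
Repeating about the centroidal y-axis gives I_y = 6713.4 cm⁴.
Polar second moment: J = I_x + I_y = 13 427 cm⁴.

J ≈ 1.34 × 10⁴ cm⁴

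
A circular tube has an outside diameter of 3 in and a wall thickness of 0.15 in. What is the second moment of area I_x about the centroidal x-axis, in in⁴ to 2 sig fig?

I_x ≈ 1.4 in⁴

Decompose the section into non-overlapping parts with the origin at the bottom-left of its bounding rectangle.
Outer circle: ⌀3, A = 7.069 in², y = 1.5 in, Ī = 3.976 in⁴.
Bore (subtracted): ⌀2.7, A = 5.726 in², y = 1.5 in, Ī = 2.609 in⁴.
By symmetry the centroid is at mid-height, ȳ = 1.5 in.
All pieces are centred on the centroidal x-axis, so I = ΣĪ (holes subtracted) = 1.367 in⁴.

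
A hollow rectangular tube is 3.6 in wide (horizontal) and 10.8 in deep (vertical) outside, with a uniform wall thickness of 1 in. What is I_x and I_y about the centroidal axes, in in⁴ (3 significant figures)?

Split into non-overlapping primitives; take the origin at the lower-left of the bounding box.
Outer rectangle: 3.6 × 10.8, A = 38.88 in², y = 5.4 in, Ī = 377.91 in⁴.
Inner void (subtracted): 1.6 × 8.8, A = 14.08 in², y = 5.4 in, Ī = 90.863 in⁴.
By symmetry the centroid is at mid-height, ȳ = 5.4 in.
All pieces are centred on the centroidal x-axis, so I = ΣĪ (holes subtracted) = 287.05 in⁴.
Repeating about the centroidal y-axis gives I_y = 38.987 in⁴.

I_x ≈ 287 in⁴, I_y ≈ 39.0 in⁴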